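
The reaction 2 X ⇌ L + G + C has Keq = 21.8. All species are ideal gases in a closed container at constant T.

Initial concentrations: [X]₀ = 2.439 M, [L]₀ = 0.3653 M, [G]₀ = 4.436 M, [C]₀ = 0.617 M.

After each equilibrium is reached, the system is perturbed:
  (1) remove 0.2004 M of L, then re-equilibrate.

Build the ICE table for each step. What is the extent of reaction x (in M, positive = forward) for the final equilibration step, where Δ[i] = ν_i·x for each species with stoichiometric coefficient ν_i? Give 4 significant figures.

x = 0.02211 M

Q₀ = 0.1681 vs Keq = 21.8 ⇒ Q<K, forward
Step 1:
                    X           L           G           C
  I             2.439      0.3653       4.436       0.617
  C            -1.764      0.8819      0.8819      0.8819
  E            0.6753       1.247       5.318       1.499
  solve Keq expr → x = 0.8819; check Q = 21.8
Then remove 0.2004 M of L.
Step 2:
                    X           L           G           C
  I            0.6753       1.047       5.318       1.499
  C          -0.04423     0.02211     0.02211     0.02211
  E            0.6311       1.069        5.34       1.521
  solve Keq expr → x = 0.02211; check Q = 21.8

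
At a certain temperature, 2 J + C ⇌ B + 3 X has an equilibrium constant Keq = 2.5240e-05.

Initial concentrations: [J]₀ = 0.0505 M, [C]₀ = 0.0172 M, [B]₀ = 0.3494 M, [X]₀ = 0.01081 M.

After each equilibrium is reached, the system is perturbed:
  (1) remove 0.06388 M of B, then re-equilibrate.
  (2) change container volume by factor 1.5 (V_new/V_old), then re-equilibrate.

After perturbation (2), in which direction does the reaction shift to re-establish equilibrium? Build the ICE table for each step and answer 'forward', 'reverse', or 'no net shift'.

Direction: forward

Q₀ = 0.01006 vs Keq = 2.5240e-05 ⇒ Q>K, reverse
Step 1:
                   J          C          B          X
  Initial     0.0505     0.0172     0.3494    0.01081
  Change    0.006088   0.003044  -0.003044  -0.009132
  Equil      0.05659    0.02024     0.3464   0.001678
  solve Keq expr → x = -0.003044; check Q = 2.5240e-05
Then remove 0.06388 M of B.
Step 2:
                   J          C          B          X
  Initial    0.05659    0.02024     0.2825   0.001678
  Change  -7.6767e-05 -3.8384e-05 3.8384e-05 1.1515e-04
  Equil      0.05651    0.02021     0.2825   0.001793
  solve Keq expr → x = 3.8384e-05; check Q = 2.5240e-05
Then change container volume by factor 1.5 (V_new/V_old).
Step 3:
                   J          C          B          X
  Initial    0.03767    0.01347     0.1883   0.001195
  Change  -1.1216e-04 -5.6079e-05 5.6079e-05 1.6824e-04
  Equil      0.03756    0.01341     0.1884   0.001364
  solve Keq expr → x = 5.6079e-05; check Q = 2.5240e-05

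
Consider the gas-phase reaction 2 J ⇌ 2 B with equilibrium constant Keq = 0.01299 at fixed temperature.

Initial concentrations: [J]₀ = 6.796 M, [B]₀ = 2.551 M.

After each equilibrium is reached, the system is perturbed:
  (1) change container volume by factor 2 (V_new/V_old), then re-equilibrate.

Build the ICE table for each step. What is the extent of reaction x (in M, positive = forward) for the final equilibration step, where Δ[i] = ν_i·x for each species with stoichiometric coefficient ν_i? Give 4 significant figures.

x = 0 M

Q₀ = 0.1409 vs Keq = 0.01299 ⇒ Q>K, reverse
Step 1:
                   J          B
  init         6.796      2.551
  Δ            1.595     -1.595
  eq           8.391     0.9563
  solve Keq expr → x = -0.7973; check Q = 0.01299
Then change container volume by factor 2 (V_new/V_old).
Step 2:
                   J          B
  init         4.195     0.4782
  Δ                0          0
  eq           4.195     0.4782
  solve Keq expr → x = 0; check Q = 0.01299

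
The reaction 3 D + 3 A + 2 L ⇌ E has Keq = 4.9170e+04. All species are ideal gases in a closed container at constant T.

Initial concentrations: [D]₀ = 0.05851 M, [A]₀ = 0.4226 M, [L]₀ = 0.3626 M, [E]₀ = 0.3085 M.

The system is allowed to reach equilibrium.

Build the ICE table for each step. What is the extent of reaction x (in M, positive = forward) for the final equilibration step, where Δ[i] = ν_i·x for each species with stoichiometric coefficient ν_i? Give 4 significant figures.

Q₀ = 1.5521e+05 vs Keq = 4.9170e+04 ⇒ Q>K, reverse
Step 1:
                  D         A         L         E
  I         0.05851    0.4226    0.3626    0.3085
  C          0.0207    0.0207    0.0138   -0.0069
  E         0.07921    0.4433    0.3764    0.3016
  solve Keq expr → x = -0.0069; check Q = 4.9170e+04

x = -0.0069 M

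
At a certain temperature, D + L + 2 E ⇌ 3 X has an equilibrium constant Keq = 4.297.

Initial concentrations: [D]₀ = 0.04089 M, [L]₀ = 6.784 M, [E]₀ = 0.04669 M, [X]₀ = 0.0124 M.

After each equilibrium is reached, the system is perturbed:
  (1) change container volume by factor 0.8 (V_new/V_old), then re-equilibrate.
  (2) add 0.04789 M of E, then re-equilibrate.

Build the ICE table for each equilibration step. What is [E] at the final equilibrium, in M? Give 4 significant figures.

Q₀ = 0.003153 vs Keq = 4.297 ⇒ Q<K, forward
Step 1:
                  D         L         E         X
  I         0.04089     6.784   0.04669    0.0124
  C        -0.01524  -0.01524  -0.03047   0.04571
  E         0.02565     6.769   0.01622   0.05811
  solve Keq expr → x = 0.01524; check Q = 4.297
Then change container volume by factor 0.8 (V_new/V_old).
Step 2:
                  D         L         E         X
  I         0.03207     8.461   0.02027   0.07264
  C       -6.2399e-04 -6.2399e-04 -0.001248  0.001872
  E         0.03144      8.46   0.01902   0.07451
  solve Keq expr → x = 6.2399e-04; check Q = 4.297
Then add 0.04789 M of E.
Step 3:
                  D         L         E         X
  I         0.03144      8.46   0.06691   0.07451
  C        -0.01183  -0.01183  -0.02367    0.0355
  E         0.01961     8.448   0.04325      0.11
  solve Keq expr → x = 0.01183; check Q = 4.297

[E]_eq = 0.04325 M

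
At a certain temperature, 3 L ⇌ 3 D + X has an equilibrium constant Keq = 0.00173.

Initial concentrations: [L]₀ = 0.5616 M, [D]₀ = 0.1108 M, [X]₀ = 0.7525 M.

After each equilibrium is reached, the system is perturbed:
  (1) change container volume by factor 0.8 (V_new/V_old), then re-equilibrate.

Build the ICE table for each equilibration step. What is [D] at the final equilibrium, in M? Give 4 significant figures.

Q₀ = 0.005779 vs Keq = 0.00173 ⇒ Q>K, reverse
Step 1:
                  L         D         X
  init       0.5616    0.1108    0.7525
  Δ         0.03207  -0.03207  -0.01069
  eq         0.5937   0.07873    0.7418
  solve Keq expr → x = -0.01069; check Q = 0.00173
Then change container volume by factor 0.8 (V_new/V_old).
Step 2:
                  L         D         X
  init       0.7421   0.09841    0.9273
  Δ         0.00622  -0.00622 -0.002073
  eq         0.7483   0.09219    0.9252
  solve Keq expr → x = -0.002073; check Q = 0.00173

[D]_eq = 0.09219 M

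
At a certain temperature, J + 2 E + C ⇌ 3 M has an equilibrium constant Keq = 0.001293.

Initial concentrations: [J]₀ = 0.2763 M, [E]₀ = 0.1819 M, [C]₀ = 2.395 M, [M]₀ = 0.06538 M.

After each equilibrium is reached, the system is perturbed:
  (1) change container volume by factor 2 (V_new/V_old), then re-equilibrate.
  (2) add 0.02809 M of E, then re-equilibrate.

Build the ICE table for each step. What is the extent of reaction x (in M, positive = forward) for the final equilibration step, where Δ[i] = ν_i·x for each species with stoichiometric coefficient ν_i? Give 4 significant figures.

Q₀ = 0.01276 vs Keq = 0.001293 ⇒ Q>K, reverse
Step 1:
                    J           E           C           M
  I            0.2763      0.1819       2.395     0.06538
  C            0.0107     0.02139      0.0107    -0.03209
  E             0.287      0.2033       2.406     0.03329
  solve Keq expr → x = -0.0107; check Q = 0.001293
Then change container volume by factor 2 (V_new/V_old).
Step 2:
                    J           E           C           M
  I            0.1435      0.1016       1.203     0.01665
  C          0.001071    0.002141    0.001071   -0.003212
  E            0.1446      0.1038       1.204     0.01343
  solve Keq expr → x = -0.001071; check Q = 0.001293
Then add 0.02809 M of E.
Step 3:
                    J           E           C           M
  I            0.1446      0.1319       1.204     0.01343
  C       -7.2682e-04   -0.001454 -7.2682e-04     0.00218
  E            0.1438      0.1304       1.203     0.01561
  solve Keq expr → x = 7.2682e-04; check Q = 0.001293

x = 7.2682e-04 M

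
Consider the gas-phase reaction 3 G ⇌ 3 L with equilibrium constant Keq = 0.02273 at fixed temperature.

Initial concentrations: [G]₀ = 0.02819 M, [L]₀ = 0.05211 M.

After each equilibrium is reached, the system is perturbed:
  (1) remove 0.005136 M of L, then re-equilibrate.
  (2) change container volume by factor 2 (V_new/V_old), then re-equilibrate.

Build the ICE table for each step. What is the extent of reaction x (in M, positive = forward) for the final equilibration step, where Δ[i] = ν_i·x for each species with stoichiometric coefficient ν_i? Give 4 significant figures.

x = 0 M

Q₀ = 6.317 vs Keq = 0.02273 ⇒ Q>K, reverse
Step 1:
                  G         L
  Initial   0.02819   0.05211
  Change    0.03438  -0.03438
  Equil     0.06257   0.01773
  solve Keq expr → x = -0.01146; check Q = 0.02273
Then remove 0.005136 M of L.
Step 2:
                  G         L
  Initial   0.06257   0.01259
  Change  -0.004002  0.004002
  Equil     0.05857   0.01659
  solve Keq expr → x = 0.001334; check Q = 0.02273
Then change container volume by factor 2 (V_new/V_old).
Step 3:
                  G         L
  Initial   0.02929  0.008296
  Change          0         0
  Equil     0.02929  0.008296
  solve Keq expr → x = 0; check Q = 0.02273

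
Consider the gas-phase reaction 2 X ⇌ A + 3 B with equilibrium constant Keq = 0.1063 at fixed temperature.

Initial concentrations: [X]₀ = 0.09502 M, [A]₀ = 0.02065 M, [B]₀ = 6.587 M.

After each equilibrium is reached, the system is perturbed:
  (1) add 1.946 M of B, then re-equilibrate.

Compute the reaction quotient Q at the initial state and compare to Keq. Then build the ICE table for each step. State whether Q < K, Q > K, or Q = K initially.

Q₀ = 653.7; Q > K (proceeds reverse)

Q₀ = 653.7 vs Keq = 0.1063 ⇒ Q>K, reverse
Step 1:
                    X           A           B
  init        0.09502     0.02065       6.587
  Δ           0.04129    -0.02064    -0.06193
  eq           0.1363  7.1090e-06       6.525
  solve Keq expr → x = -0.02064; check Q = 0.1063
Then add 1.946 M of B.
Step 2:
                    X           A           B
  init         0.1363  7.1090e-06       8.471
  Δ        7.7192e-06 -3.8596e-06 -1.1579e-05
  eq           0.1363  3.2494e-06       8.471
  solve Keq expr → x = -3.8596e-06; check Q = 0.1063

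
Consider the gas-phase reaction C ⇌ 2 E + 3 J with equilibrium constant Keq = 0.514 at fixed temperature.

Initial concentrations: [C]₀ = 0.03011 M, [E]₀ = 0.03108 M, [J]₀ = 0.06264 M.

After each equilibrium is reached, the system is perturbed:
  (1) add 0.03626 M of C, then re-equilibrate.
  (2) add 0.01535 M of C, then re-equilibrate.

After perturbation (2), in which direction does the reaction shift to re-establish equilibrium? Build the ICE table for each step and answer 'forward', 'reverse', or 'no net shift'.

Q₀ = 7.8851e-06 vs Keq = 0.514 ⇒ Q<K, forward
Step 1:
                    C           E           J
  init        0.03011     0.03108     0.06264
  Δ          -0.03005      0.0601     0.09016
  eq       5.7706e-05     0.09118      0.1528
  solve Keq expr → x = 0.03005; check Q = 0.514
Then add 0.03626 M of C.
Step 2:
                    C           E           J
  init        0.03632     0.09118      0.1528
  Δ          -0.03543     0.07086      0.1063
  eq       8.8843e-04       0.162      0.2591
  solve Keq expr → x = 0.03543; check Q = 0.514
Then add 0.01535 M of C.
Step 3:
                    C           E           J
  init        0.01624       0.162      0.2591
  Δ          -0.01429     0.02858     0.04288
  eq         0.001947      0.1906       0.302
  solve Keq expr → x = 0.01429; check Q = 0.514

Direction: forward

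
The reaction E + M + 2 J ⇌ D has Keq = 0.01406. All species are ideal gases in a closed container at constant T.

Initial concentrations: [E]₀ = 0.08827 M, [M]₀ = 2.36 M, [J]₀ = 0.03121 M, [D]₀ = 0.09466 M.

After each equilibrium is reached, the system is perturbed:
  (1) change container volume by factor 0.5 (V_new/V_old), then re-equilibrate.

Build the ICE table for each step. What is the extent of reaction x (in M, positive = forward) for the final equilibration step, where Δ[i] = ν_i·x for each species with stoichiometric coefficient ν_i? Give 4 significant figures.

Q₀ = 466.5 vs Keq = 0.01406 ⇒ Q>K, reverse
Step 1:
                    E           M           J           D
  Initial     0.08827        2.36     0.03121     0.09466
  Change      0.09436     0.09436      0.1887    -0.09436
  Equil        0.1826       2.454      0.2199  3.0480e-04
  solve Keq expr → x = -0.09436; check Q = 0.01406
Then change container volume by factor 0.5 (V_new/V_old).
Step 2:
                    E           M           J           D
  Initial      0.3653       4.909      0.4398  6.0960e-04
  Change    -0.004034   -0.004034   -0.008068    0.004034
  Equil        0.3612       4.905      0.4318    0.004644
  solve Keq expr → x = 0.004034; check Q = 0.01406

x = 0.004034 M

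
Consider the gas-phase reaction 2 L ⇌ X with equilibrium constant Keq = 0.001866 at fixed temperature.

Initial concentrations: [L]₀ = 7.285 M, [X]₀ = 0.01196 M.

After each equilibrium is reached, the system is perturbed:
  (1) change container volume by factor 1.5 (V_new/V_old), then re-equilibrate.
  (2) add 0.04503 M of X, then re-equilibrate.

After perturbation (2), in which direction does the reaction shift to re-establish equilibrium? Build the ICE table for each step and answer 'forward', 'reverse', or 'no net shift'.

Q₀ = 2.2536e-04 vs Keq = 0.001866 ⇒ Q<K, forward
Step 1:
                  L         X
  I           7.285   0.01196
  C         -0.1653   0.08263
  E            7.12   0.09459
  solve Keq expr → x = 0.08263; check Q = 0.001866
Then change container volume by factor 1.5 (V_new/V_old).
Step 2:
                  L         X
  I           4.746   0.06306
  C          0.0406   -0.0203
  E           4.787   0.04276
  solve Keq expr → x = -0.0203; check Q = 0.001866
Then add 0.04503 M of X.
Step 3:
                  L         X
  I           4.787   0.08779
  C         0.08693  -0.04346
  E           4.874   0.04433
  solve Keq expr → x = -0.04346; check Q = 0.001866

Direction: reverse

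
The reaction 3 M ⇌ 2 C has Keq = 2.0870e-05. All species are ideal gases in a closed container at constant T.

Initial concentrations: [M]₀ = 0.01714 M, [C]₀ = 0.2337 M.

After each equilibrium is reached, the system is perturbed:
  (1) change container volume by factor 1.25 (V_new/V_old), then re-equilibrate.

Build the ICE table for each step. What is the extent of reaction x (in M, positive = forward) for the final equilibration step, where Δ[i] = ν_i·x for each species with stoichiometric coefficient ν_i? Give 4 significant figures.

x = -4.2510e-05 M

Q₀ = 1.0846e+04 vs Keq = 2.0870e-05 ⇒ Q>K, reverse
Step 1:
                  M         C
  Initial   0.01714    0.2337
  Change      0.349   -0.2327
  Equil      0.3662  0.001012
  solve Keq expr → x = -0.1163; check Q = 2.0870e-05
Then change container volume by factor 1.25 (V_new/V_old).
Step 2:
                  M         C
  Initial    0.2929 8.0980e-04
  Change  1.2753e-04 -8.5020e-05
  Equil      0.2931 7.2478e-04
  solve Keq expr → x = -4.2510e-05; check Q = 2.0870e-05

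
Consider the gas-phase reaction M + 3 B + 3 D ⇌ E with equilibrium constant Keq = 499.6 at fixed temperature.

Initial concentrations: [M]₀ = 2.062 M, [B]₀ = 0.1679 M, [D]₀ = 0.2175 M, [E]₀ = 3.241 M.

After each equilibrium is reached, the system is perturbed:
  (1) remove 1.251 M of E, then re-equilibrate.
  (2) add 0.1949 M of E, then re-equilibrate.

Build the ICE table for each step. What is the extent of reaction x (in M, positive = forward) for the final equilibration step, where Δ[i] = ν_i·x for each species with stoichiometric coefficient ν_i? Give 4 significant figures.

x = -0.001839 M

Q₀ = 3.2275e+04 vs Keq = 499.6 ⇒ Q>K, reverse
Step 1:
                   M          B          D          E
  I            2.062     0.1679     0.2175      3.241
  C          0.06259     0.1878     0.1878   -0.06259
  E            2.125     0.3557     0.4053      3.178
  solve Keq expr → x = -0.06259; check Q = 499.6
Then remove 1.251 M of E.
Step 2:
                   M          B          D          E
  I            2.125     0.3557     0.4053      1.927
  C        -0.009909   -0.02973   -0.02973   0.009909
  E            2.115     0.3259     0.3755      1.937
  solve Keq expr → x = 0.009909; check Q = 499.6
Then add 0.1949 M of E.
Step 3:
                   M          B          D          E
  I            2.115     0.3259     0.3755      2.132
  C         0.001839   0.005518   0.005518  -0.001839
  E            2.117     0.3315     0.3811       2.13
  solve Keq expr → x = -0.001839; check Q = 499.6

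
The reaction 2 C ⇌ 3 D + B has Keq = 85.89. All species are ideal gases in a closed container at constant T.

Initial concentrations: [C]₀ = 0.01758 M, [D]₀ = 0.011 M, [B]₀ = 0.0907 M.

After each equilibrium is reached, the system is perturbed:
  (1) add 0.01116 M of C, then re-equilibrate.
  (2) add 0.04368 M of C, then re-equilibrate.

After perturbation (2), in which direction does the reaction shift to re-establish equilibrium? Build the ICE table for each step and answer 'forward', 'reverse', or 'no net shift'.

Direction: forward

Q₀ = 3.9061e-04 vs Keq = 85.89 ⇒ Q<K, forward
Step 1:
                   C          D          B
  I          0.01758      0.011     0.0907
  C         -0.01734    0.02601   0.008669
  E       2.4215e-04    0.03701    0.09937
  solve Keq expr → x = 0.008669; check Q = 85.89
Then add 0.01116 M of C.
Step 2:
                   C          D          B
  I           0.0114    0.03701    0.09937
  C         -0.01097    0.01646   0.005485
  E       4.3191e-04    0.05346     0.1049
  solve Keq expr → x = 0.005485; check Q = 85.89
Then add 0.04368 M of C.
Step 3:
                   C          D          B
  I          0.04411    0.05346     0.1049
  C         -0.04257    0.06386    0.02129
  E          0.00154     0.1173     0.1261
  solve Keq expr → x = 0.02129; check Q = 85.89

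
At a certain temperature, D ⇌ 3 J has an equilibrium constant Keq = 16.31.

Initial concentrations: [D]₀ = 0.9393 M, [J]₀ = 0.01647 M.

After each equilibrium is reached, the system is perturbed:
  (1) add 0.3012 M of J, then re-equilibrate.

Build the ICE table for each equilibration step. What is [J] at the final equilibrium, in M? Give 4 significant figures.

Q₀ = 4.7564e-06 vs Keq = 16.31 ⇒ Q<K, forward
Step 1:
                   D          J
  I           0.9393    0.01647
  C          -0.5899       1.77
  E           0.3494      1.786
  solve Keq expr → x = 0.5899; check Q = 16.31
Then add 0.3012 M of J.
Step 2:
                   D          J
  I           0.3494      2.087
  C          0.06537    -0.1961
  E           0.4148      1.891
  solve Keq expr → x = -0.06537; check Q = 16.31

[J]_eq = 1.891 M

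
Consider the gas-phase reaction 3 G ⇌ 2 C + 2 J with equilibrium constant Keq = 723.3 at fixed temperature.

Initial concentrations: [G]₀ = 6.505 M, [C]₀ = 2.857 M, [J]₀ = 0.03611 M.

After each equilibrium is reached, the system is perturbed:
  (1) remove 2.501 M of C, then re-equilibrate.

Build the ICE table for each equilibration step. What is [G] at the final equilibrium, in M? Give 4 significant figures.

[G]_eq = 0.7192 M

Q₀ = 3.8666e-05 vs Keq = 723.3 ⇒ Q<K, forward
Step 1:
                   G          C          J
  init         6.505      2.857    0.03611
  Δ           -5.563      3.709      3.709
  eq           0.942      6.566      3.745
  solve Keq expr → x = 1.854; check Q = 723.3
Then remove 2.501 M of C.
Step 2:
                   G          C          J
  init         0.942      4.065      3.745
  Δ          -0.2228     0.1485     0.1485
  eq          0.7192      4.213      3.893
  solve Keq expr → x = 0.07425; check Q = 723.3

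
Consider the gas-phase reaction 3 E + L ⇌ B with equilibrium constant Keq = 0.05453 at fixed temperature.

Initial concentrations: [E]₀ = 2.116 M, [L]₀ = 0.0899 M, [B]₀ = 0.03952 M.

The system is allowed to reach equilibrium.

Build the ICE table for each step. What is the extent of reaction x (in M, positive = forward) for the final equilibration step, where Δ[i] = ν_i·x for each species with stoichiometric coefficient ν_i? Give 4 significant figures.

x = 0.004064 M

Q₀ = 0.0464 vs Keq = 0.05453 ⇒ Q<K, forward
Step 1:
                  E         L         B
  init        2.116    0.0899   0.03952
  Δ        -0.01219 -0.004064  0.004064
  eq          2.104   0.08584   0.04358
  solve Keq expr → x = 0.004064; check Q = 0.05453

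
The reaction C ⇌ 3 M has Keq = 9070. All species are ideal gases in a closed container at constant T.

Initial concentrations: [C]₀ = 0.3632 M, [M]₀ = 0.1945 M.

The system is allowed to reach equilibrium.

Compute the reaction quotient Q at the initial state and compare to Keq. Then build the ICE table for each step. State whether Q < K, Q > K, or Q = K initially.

Q₀ = 0.02026 vs Keq = 9070 ⇒ Q<K, forward
Step 1:
                    C           M
  I            0.3632      0.1945
  C            -0.363       1.089
  E        2.3307e-04       1.283
  solve Keq expr → x = 0.363; check Q = 9070

Q₀ = 0.02026; Q < K (proceeds forward)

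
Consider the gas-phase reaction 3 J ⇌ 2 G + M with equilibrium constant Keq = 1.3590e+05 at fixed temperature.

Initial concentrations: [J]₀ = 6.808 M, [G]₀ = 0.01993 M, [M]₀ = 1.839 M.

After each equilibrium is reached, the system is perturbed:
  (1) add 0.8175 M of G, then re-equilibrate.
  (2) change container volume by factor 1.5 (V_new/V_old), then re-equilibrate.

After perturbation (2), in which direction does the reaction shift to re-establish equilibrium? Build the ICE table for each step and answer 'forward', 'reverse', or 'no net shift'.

Q₀ = 2.3149e-06 vs Keq = 1.3590e+05 ⇒ Q<K, forward
Step 1:
                    J           G           M
  Initial       6.808     0.01993       1.839
  Change       -6.723       4.482       2.241
  Equil       0.08474       4.502        4.08
  solve Keq expr → x = 2.241; check Q = 1.3590e+05
Then add 0.8175 M of G.
Step 2:
                    J           G           M
  Initial     0.08474        5.32        4.08
  Change     0.009867   -0.006578   -0.003289
  Equil       0.09461       5.313       4.077
  solve Keq expr → x = -0.003289; check Q = 1.3590e+05
Then change container volume by factor 1.5 (V_new/V_old).
Step 3:
                    J           G           M
  Initial     0.06307       3.542       2.718
  Change            0           0           0
  Equil       0.06307       3.542       2.718
  solve Keq expr → x = 0; check Q = 1.3590e+05

Direction: no net shift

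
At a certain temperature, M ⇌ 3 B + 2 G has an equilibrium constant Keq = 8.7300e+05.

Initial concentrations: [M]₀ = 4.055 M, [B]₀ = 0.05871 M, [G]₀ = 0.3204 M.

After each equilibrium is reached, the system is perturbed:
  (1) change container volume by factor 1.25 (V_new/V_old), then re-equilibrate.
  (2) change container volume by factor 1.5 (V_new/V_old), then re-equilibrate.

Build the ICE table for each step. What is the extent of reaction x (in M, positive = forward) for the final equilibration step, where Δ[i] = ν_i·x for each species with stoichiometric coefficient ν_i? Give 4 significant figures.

Q₀ = 5.1231e-06 vs Keq = 8.7300e+05 ⇒ Q<K, forward
Step 1:
                    M           B           G
  Initial       4.055     0.05871      0.3204
  Change       -3.928       11.78       7.856
  Equil        0.1272       11.84       8.176
  solve Keq expr → x = 3.928; check Q = 8.7300e+05
Then change container volume by factor 1.25 (V_new/V_old).
Step 2:
                    M           B           G
  Initial      0.1017       9.474       6.541
  Change     -0.05627      0.1688      0.1125
  Equil       0.04546       9.643       6.653
  solve Keq expr → x = 0.05627; check Q = 8.7300e+05
Then change container volume by factor 1.5 (V_new/V_old).
Step 3:
                    M           B           G
  Initial     0.03031       6.428       4.436
  Change     -0.02398     0.07195     0.04797
  Equil      0.006325         6.5       4.484
  solve Keq expr → x = 0.02398; check Q = 8.7300e+05

x = 0.02398 M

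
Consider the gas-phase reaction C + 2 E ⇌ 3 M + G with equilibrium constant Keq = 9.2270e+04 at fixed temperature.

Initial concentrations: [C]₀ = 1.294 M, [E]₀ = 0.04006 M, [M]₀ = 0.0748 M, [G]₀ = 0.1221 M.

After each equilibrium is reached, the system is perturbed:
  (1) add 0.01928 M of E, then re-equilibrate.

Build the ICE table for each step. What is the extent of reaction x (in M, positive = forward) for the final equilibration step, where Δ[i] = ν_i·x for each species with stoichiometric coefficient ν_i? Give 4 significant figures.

x = 0.009629 M

Q₀ = 0.02461 vs Keq = 9.2270e+04 ⇒ Q<K, forward
Step 1:
                    C           E           M           G
  Initial       1.294     0.04006      0.0748      0.1221
  Change        -0.02    -0.04001     0.06001        0.02
  Equil         1.274  5.4420e-05      0.1348      0.1421
  solve Keq expr → x = 0.02; check Q = 9.2270e+04
Then add 0.01928 M of E.
Step 2:
                    C           E           M           G
  Initial       1.274     0.01933      0.1348      0.1421
  Change    -0.009629    -0.01926     0.02889    0.009629
  Equil         1.264  7.5532e-05      0.1637      0.1517
  solve Keq expr → x = 0.009629; check Q = 9.2270e+04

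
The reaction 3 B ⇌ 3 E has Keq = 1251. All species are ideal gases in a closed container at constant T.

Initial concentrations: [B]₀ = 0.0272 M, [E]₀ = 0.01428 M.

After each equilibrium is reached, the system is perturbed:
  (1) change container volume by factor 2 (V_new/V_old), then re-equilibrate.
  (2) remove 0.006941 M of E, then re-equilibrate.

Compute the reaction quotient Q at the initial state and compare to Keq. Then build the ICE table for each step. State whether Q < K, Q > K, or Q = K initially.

Q₀ = 0.1447; Q < K (proceeds forward)

Q₀ = 0.1447 vs Keq = 1251 ⇒ Q<K, forward
Step 1:
                   B          E
  Initial     0.0272    0.01428
  Change    -0.02368    0.02368
  Equil     0.003523    0.03796
  solve Keq expr → x = 0.007892; check Q = 1251
Then change container volume by factor 2 (V_new/V_old).
Step 2:
                   B          E
  Initial   0.001761    0.01898
  Change           0          0
  Equil     0.001761    0.01898
  solve Keq expr → x = 0; check Q = 1251
Then remove 0.006941 M of E.
Step 3:
                   B          E
  Initial   0.001761    0.01204
  Change  -5.8947e-04 5.8947e-04
  Equil     0.001172    0.01263
  solve Keq expr → x = 1.9649e-04; check Q = 1251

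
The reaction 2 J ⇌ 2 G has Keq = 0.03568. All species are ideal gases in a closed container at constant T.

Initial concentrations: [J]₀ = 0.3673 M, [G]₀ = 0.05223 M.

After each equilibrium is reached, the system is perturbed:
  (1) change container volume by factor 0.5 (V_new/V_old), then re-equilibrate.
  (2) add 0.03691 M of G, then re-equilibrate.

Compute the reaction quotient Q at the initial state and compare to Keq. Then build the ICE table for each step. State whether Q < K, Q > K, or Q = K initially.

Q₀ = 0.02022 vs Keq = 0.03568 ⇒ Q<K, forward
Step 1:
                    J           G
  Initial      0.3673     0.05223
  Change     -0.01443     0.01443
  Equil        0.3529     0.06666
  solve Keq expr → x = 0.007213; check Q = 0.03568
Then change container volume by factor 0.5 (V_new/V_old).
Step 2:
                    J           G
  Initial      0.7057      0.1333
  Change            0           0
  Equil        0.7057      0.1333
  solve Keq expr → x = 0; check Q = 0.03568
Then add 0.03691 M of G.
Step 3:
                    J           G
  Initial      0.7057      0.1702
  Change      0.03105    -0.03105
  Equil        0.7368      0.1392
  solve Keq expr → x = -0.01552; check Q = 0.03568

Q₀ = 0.02022; Q < K (proceeds forward)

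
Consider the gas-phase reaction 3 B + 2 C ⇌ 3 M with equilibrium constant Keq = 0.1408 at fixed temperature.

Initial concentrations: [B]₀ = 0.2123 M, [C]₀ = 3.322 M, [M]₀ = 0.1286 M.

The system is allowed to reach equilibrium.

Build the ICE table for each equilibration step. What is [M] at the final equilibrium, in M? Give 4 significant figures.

Q₀ = 0.02014 vs Keq = 0.1408 ⇒ Q<K, forward
Step 1:
                    B           C           M
  I            0.2123       3.322      0.1286
  C          -0.05373    -0.03582     0.05373
  E            0.1586       3.286      0.1823
  solve Keq expr → x = 0.01791; check Q = 0.1408

[M]_eq = 0.1823 M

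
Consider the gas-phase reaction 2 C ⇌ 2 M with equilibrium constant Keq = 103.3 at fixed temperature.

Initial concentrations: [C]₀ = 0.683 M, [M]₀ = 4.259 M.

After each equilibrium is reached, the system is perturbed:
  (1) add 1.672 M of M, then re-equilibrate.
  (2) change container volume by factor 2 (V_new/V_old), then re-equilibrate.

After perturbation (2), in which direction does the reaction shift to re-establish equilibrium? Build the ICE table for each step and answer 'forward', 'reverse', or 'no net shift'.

Direction: no net shift

Q₀ = 38.88 vs Keq = 103.3 ⇒ Q<K, forward
Step 1:
                    C           M
  Initial       0.683       4.259
  Change      -0.2403      0.2403
  Equil        0.4427       4.499
  solve Keq expr → x = 0.1202; check Q = 103.3
Then add 1.672 M of M.
Step 2:
                    C           M
  Initial      0.4427       6.171
  Change       0.1498     -0.1498
  Equil        0.5925       6.022
  solve Keq expr → x = -0.07489; check Q = 103.3
Then change container volume by factor 2 (V_new/V_old).
Step 3:
                    C           M
  Initial      0.2962       3.011
  Change            0           0
  Equil        0.2962       3.011
  solve Keq expr → x = 0; check Q = 103.3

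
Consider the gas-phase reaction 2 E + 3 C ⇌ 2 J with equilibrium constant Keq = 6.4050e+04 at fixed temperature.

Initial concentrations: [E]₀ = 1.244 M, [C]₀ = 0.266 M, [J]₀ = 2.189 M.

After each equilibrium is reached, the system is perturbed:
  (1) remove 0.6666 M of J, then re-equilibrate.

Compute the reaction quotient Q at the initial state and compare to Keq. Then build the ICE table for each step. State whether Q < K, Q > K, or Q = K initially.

Q₀ = 164.5 vs Keq = 6.4050e+04 ⇒ Q<K, forward
Step 1:
                  E         C         J
  init        1.244     0.266     2.189
  Δ         -0.1497   -0.2245    0.1497
  eq          1.094   0.04147     2.339
  solve Keq expr → x = 0.07484; check Q = 6.4050e+04
Then remove 0.6666 M of J.
Step 2:
                  E         C         J
  init        1.094   0.04147     1.672
  Δ        -0.00542  -0.00813   0.00542
  eq          1.089   0.03334     1.678
  solve Keq expr → x = 0.00271; check Q = 6.4050e+04

Q₀ = 164.5; Q < K (proceeds forward)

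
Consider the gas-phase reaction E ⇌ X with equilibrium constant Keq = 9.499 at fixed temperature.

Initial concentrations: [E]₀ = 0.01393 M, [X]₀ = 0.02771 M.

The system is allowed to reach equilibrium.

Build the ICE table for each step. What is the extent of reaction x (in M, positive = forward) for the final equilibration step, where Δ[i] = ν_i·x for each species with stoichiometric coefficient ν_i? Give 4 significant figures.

Q₀ = 1.989 vs Keq = 9.499 ⇒ Q<K, forward
Step 1:
                    E           X
  Initial     0.01393     0.02771
  Change    -0.009964    0.009964
  Equil      0.003966     0.03767
  solve Keq expr → x = 0.009964; check Q = 9.499

x = 0.009964 M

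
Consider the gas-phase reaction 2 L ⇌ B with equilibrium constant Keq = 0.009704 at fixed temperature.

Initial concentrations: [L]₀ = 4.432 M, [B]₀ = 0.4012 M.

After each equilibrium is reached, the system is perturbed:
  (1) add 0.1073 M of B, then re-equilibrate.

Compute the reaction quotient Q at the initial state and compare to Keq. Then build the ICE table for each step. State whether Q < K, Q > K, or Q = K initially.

Q₀ = 0.02042 vs Keq = 0.009704 ⇒ Q>K, reverse
Step 1:
                   L          B
  I            4.432     0.4012
  C           0.3572    -0.1786
  E            4.789     0.2226
  solve Keq expr → x = -0.1786; check Q = 0.009704
Then add 0.1073 M of B.
Step 2:
                   L          B
  I            4.789     0.3299
  C           0.1804   -0.09021
  E             4.97     0.2397
  solve Keq expr → x = -0.09021; check Q = 0.009704

Q₀ = 0.02042; Q > K (proceeds reverse)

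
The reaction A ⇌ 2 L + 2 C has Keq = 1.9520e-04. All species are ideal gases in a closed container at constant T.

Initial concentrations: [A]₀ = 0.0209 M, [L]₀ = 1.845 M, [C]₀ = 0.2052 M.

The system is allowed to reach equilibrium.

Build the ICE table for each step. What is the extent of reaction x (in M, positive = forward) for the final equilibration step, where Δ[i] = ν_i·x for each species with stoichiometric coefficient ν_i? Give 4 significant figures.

x = -0.1011 M

Q₀ = 6.858 vs Keq = 1.9520e-04 ⇒ Q>K, reverse
Step 1:
                   A          L          C
  Initial     0.0209      1.845     0.2052
  Change      0.1011    -0.2022    -0.2022
  Equil        0.122      1.643   0.002971
  solve Keq expr → x = -0.1011; check Q = 1.9520e-04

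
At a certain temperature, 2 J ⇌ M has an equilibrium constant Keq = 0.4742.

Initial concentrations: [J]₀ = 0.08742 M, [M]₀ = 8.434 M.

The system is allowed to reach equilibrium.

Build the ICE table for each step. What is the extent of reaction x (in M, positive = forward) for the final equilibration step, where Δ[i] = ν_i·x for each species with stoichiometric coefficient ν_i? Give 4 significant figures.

Q₀ = 1104 vs Keq = 0.4742 ⇒ Q>K, reverse
Step 1:
                  J         M
  Initial   0.08742     8.434
  Change      3.646    -1.823
  Equil       3.734     6.611
  solve Keq expr → x = -1.823; check Q = 0.4742

x = -1.823 M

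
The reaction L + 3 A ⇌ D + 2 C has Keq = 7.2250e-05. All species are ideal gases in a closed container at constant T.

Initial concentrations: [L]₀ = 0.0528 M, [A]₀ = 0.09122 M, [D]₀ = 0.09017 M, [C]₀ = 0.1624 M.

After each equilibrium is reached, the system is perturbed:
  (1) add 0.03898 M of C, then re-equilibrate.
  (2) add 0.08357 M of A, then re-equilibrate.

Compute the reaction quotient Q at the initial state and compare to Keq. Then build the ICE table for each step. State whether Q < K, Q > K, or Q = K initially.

Q₀ = 59.34; Q > K (proceeds reverse)

Q₀ = 59.34 vs Keq = 7.2250e-05 ⇒ Q>K, reverse
Step 1:
                    L           A           D           C
  I            0.0528     0.09122     0.09017      0.1624
  C           0.07853      0.2356    -0.07853     -0.1571
  E            0.1313      0.3268     0.01164    0.005335
  solve Keq expr → x = -0.07853; check Q = 7.2250e-05
Then add 0.03898 M of C.
Step 2:
                    L           A           D           C
  I            0.1313      0.3268     0.01164     0.04431
  C           0.01073     0.03219    -0.01073    -0.02146
  E            0.1421       0.359  9.0894e-04     0.02286
  solve Keq expr → x = -0.01073; check Q = 7.2250e-05
Then add 0.08357 M of A.
Step 3:
                    L           A           D           C
  I            0.1421      0.4426  9.0894e-04     0.02286
  C       -6.0251e-04   -0.001808  6.0251e-04    0.001205
  E            0.1415      0.4408    0.001511     0.02406
  solve Keq expr → x = 6.0251e-04; check Q = 7.2250e-05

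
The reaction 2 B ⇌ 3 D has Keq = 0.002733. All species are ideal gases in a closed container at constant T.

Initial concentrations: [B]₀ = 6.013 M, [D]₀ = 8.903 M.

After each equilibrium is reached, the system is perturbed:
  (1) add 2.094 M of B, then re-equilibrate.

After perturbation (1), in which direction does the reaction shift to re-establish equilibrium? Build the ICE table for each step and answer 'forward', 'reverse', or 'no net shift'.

Direction: forward

Q₀ = 19.52 vs Keq = 0.002733 ⇒ Q>K, reverse
Step 1:
                  B         D
  init        6.013     8.903
  Δ           5.461    -8.192
  eq          11.47    0.7113
  solve Keq expr → x = -2.731; check Q = 0.002733
Then add 2.094 M of B.
Step 2:
                  B         D
  init        13.57    0.7113
  Δ        -0.05464   0.08196
  eq          13.51    0.7932
  solve Keq expr → x = 0.02732; check Q = 0.002733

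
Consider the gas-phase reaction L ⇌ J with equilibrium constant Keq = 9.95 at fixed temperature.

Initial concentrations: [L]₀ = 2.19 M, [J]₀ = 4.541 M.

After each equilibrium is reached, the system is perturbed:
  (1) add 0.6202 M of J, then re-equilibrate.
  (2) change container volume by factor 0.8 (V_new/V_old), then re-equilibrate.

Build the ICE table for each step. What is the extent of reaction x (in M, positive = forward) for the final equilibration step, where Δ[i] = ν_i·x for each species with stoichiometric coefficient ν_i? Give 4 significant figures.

x = 0 M

Q₀ = 2.074 vs Keq = 9.95 ⇒ Q<K, forward
Step 1:
                   L          J
  init          2.19      4.541
  Δ           -1.575      1.575
  eq          0.6147      6.116
  solve Keq expr → x = 1.575; check Q = 9.95
Then add 0.6202 M of J.
Step 2:
                   L          J
  init        0.6147      6.736
  Δ          0.05664   -0.05664
  eq          0.6713       6.68
  solve Keq expr → x = -0.05664; check Q = 9.95
Then change container volume by factor 0.8 (V_new/V_old).
Step 3:
                   L          J
  init        0.8392       8.35
  Δ                0          0
  eq          0.8392       8.35
  solve Keq expr → x = 0; check Q = 9.95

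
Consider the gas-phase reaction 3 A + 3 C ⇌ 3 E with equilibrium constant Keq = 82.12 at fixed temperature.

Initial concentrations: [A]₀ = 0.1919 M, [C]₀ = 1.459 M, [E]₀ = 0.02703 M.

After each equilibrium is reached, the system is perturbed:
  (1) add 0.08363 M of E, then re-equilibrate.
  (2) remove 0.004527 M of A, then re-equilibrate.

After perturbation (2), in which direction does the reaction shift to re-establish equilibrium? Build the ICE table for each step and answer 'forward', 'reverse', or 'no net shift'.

Direction: reverse

Q₀ = 8.9980e-04 vs Keq = 82.12 ⇒ Q<K, forward
Step 1:
                   A          C          E
  init        0.1919      1.459    0.02703
  Δ           -0.159     -0.159      0.159
  eq         0.03292        1.3      0.186
  solve Keq expr → x = 0.05299; check Q = 82.12
Then add 0.08363 M of E.
Step 2:
                   A          C          E
  init       0.03292        1.3     0.2696
  Δ          0.01221    0.01221   -0.01221
  eq         0.04513      1.312     0.2574
  solve Keq expr → x = -0.004071; check Q = 82.12
Then remove 0.004527 M of A.
Step 3:
                   A          C          E
  init       0.04061      1.312     0.2574
  Δ         0.003744   0.003744  -0.003744
  eq         0.04435      1.316     0.2537
  solve Keq expr → x = -0.001248; check Q = 82.12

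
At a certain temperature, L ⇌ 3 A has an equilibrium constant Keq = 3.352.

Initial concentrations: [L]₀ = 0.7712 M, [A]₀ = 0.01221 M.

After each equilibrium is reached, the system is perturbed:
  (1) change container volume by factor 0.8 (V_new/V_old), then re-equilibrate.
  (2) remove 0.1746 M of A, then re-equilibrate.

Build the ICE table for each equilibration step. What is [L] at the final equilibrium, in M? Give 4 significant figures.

Q₀ = 2.3604e-06 vs Keq = 3.352 ⇒ Q<K, forward
Step 1:
                    L           A
  Initial      0.7712     0.01221
  Change      -0.3653       1.096
  Equil        0.4059       1.108
  solve Keq expr → x = 0.3653; check Q = 3.352
Then change container volume by factor 0.8 (V_new/V_old).
Step 2:
                    L           A
  Initial      0.5074       1.385
  Change      0.05093     -0.1528
  Equil        0.5583       1.232
  solve Keq expr → x = -0.05093; check Q = 3.352
Then remove 0.1746 M of A.
Step 3:
                    L           A
  Initial      0.5583       1.058
  Change     -0.04647      0.1394
  Equil        0.5118       1.197
  solve Keq expr → x = 0.04647; check Q = 3.352

[L]_eq = 0.5118 M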